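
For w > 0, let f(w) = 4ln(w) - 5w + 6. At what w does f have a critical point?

4/5

f'(w) = 4/w − 5 = 0 gives w = 4/5.
f''(w) = -4/w², which is negative for w > 0, so this is a local maximum.
f(4/5) = 4·ln(4/5) - 4 + 6 ≈ 1.1074.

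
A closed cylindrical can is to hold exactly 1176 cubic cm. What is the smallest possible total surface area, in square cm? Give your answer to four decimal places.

616.7646

With radius r and height h, πr²h = 1176 so h = 1176/(πr²), and S(r) = 2πr² + 2πrh = 2πr² + 2·1176/r.
S'(r) = 4πr − 2·1176/r² = 0 ⇒ r³ = 1176/(2π), so r ≈ 5.7202 and h = 2r ≈ 11.4403.
S''(r) = 4π + 4·1176/r³ > 0, so this is the minimum; S ≈ 616.7646.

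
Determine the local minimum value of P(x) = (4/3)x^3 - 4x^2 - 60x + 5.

-685/3

Critical points: P'(x) = 4x^2 - 8x - 60 vanishes at x = -3, 5.
P''(x) = 8x - 8. P''(-3) = -32 < 0 ⇒ local maximum; P''(5) = 32 > 0 ⇒ local minimum.
So the local minimum value is P(5) = -685/3.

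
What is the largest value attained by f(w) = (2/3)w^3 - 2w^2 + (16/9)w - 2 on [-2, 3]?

10/3

f'(w) = 2w^2 - 4w + 16/9, which vanishes at w = 2/3 and w = 4/3.
Candidates: f(-2) = -170/9,  f(2/3) = -122/81,  f(4/3) = -130/81,  f(3) = 10/3.
The maximum over the interval is 10/3, attained at w = 3.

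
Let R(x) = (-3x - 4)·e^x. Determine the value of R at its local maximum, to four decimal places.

0.2909

R'(x) = (-3)·e^x + (-3x - 4)·1·e^x = (-3x - 7)·e^x. Since e^x > 0, the only critical point is x = -7/3.
R''(-7/3) has the same sign as -3 < 0, so this is a local maximum.
R(-7/3) = (3)·e^(-7/3) ≈ 0.2909.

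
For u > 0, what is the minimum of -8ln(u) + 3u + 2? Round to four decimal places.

2.1534

f'(u) = -8/u + 3 = 0 gives u = 8/3.
f''(u) = 8/u², which is positive for u > 0, so this is a local minimum.
f(8/3) = -8·ln(8/3) + 8 + 2 ≈ 2.1534.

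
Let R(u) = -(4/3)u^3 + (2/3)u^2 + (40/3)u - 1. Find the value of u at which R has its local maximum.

2

R'(u) = -4u^2 + (4/3)u + 40/3. Setting R'(u) = 0 gives u ∈ {-5/3, 2}.
Second-derivative test with R''(u) = -8u + 4/3: R''(-5/3) = 44/3 > 0 ⇒ local minimum; R''(2) = -44/3 < 0 ⇒ local maximum.
Thus R has its local maximum at u = 2, with value 53/3.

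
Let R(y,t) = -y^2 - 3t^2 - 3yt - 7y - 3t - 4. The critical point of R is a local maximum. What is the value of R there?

∂R/∂y = -2y - 3t - 7 = 0 and ∂R/∂t = -3y - 6t - 3 = 0, so (y, t) = (-11, 5).
The Hessian has R_{yy} = -2, R_{tt} = -6, R_{yt} = -3, giving D = 3 > 0 with R_{yy} < 0, so the point is a local maximum.
R(-11, 5) = 27.

27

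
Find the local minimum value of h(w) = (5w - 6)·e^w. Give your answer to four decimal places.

By the product rule, h'(w) = (5w - 1)·e^w. Since e^w > 0, the only critical point is w = 1/5.
h''(1/5) has the same sign as 5 > 0, so this is a local minimum.
h(1/5) = (-5)·e^(1/5) ≈ -6.1070.

-6.1070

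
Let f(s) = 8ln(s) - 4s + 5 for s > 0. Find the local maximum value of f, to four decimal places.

f'(s) = 8/s − 4 = 0 gives s = 2.
f''(s) = -8/s², which is negative for s > 0, so this is a local maximum.
f(2) = 8·ln(2) - 8 + 5 ≈ 2.5452.

2.5452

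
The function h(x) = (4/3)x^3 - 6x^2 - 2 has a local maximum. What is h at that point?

h'(x) = 4x^2 - 12x. Setting h'(x) = 0 gives x ∈ {0, 3}.
Since h''(x) = 8x - 12, we get h''(0) = -12 < 0 ⇒ local maximum; h''(3) = 12 > 0 ⇒ local minimum.
The local maximum is h(0) = -2.

-2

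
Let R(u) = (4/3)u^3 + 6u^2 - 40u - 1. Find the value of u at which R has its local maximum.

-5

R'(u) = 4u^2 + 12u - 40. Setting R'(u) = 0 gives u ∈ {-5, 2}.
R''(u) = 8u + 12. R''(-5) = -28 < 0 ⇒ local maximum; R''(2) = 28 > 0 ⇒ local minimum.
Thus R has its local maximum at u = -5, with value 547/3.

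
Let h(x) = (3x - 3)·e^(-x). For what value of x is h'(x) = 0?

2

Differentiating with the product rule gives h'(x) = (-3x + 6)·e^(-x). Since e^(-x) > 0, the only critical point is x = 2.
h''(2) has the same sign as -3 < 0, so this is a local maximum.
h(2) = (3)·e^(-2) ≈ 0.4060.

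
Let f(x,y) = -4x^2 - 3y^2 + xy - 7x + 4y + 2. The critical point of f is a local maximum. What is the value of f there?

∂f/∂x = -8x + y - 7 = 0 and ∂f/∂y = x - 6y + 4 = 0, so (x, y) = (-38/47, 25/47).
The Hessian has f_{xx} = -8, f_{yy} = -6, f_{xy} = 1, giving D = 47 > 0 with f_{xx} < 0, so the point is a local maximum.
f(-38/47, 25/47) = 277/47.

277/47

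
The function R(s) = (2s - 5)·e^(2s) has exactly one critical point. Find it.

2

R'(s) = 2·e^(2s) + (2s - 5)·2·e^(2s) = (4s - 8)·e^(2s). Since e^(2s) > 0, the only critical point is s = 2.
R''(2) has the same sign as 4 > 0, so this is a local minimum.
R(2) = (-1)·e^(4) ≈ -54.5982.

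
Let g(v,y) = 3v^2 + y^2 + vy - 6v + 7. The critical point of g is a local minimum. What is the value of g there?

∂g/∂v = 6v + y - 6 = 0 and ∂g/∂y = v + 2y = 0, so (v, y) = (12/11, -6/11).
The Hessian has g_{vv} = 6, g_{yy} = 2, g_{vy} = 1, giving D = 11 > 0 with g_{vv} > 0, so the point is a local minimum.
g(12/11, -6/11) = 41/11.

41/11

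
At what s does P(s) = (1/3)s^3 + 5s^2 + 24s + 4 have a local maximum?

-6

Critical points: P'(s) = s^2 + 10s + 24 vanishes at s = -6, -4.
P''(s) = 2s + 10. P''(-6) = -2 < 0 ⇒ local maximum; P''(-4) = 2 > 0 ⇒ local minimum.
The local maximum is P(-6) = -32.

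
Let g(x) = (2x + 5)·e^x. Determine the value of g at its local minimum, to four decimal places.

-0.0604

Differentiating with the product rule gives g'(x) = (2x + 7)·e^x. Since e^x > 0, the only critical point is x = -7/2.
g''(-7/2) has the same sign as 2 > 0, so this is a local minimum.
g(-7/2) = (-2)·e^(-7/2) ≈ -0.0604.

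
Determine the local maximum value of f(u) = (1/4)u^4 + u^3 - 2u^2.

f'(u) = u^3 + 3u^2 - 4u. Setting f'(u) = 0 gives u ∈ {-4, 0, 1}.
f''(u) = 3u^2 + 6u - 4. f''(-4) = 20 > 0 ⇒ local minimum; f''(0) = -4 < 0 ⇒ local maximum; f''(1) = 5 > 0 ⇒ local minimum.
The local maximum is f(0) = 0.

0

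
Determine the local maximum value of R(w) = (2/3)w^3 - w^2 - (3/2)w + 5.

65/12

R'(w) = 2w^2 - 2w - 3/2. Setting R'(w) = 0 gives w ∈ {-1/2, 3/2}.
Second-derivative test with R''(w) = 4w - 2: R''(-1/2) = -4 < 0 ⇒ local maximum; R''(3/2) = 4 > 0 ⇒ local minimum.
Thus R has its local maximum at w = -1/2, with value 65/12.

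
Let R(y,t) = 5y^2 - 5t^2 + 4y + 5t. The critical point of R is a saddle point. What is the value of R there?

∂R/∂y = 10y + 4 = 0 and ∂R/∂t = -10t + 5 = 0, so (y, t) = (-2/5, 1/2).
The Hessian has R_{yy} = 10, R_{tt} = -10, R_{yt} = 0, giving D = -100 < 0, so the point is a saddle point.
R(-2/5, 1/2) = 9/20.

9/20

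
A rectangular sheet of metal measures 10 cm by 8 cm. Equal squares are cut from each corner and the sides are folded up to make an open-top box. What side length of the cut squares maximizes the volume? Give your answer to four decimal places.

With cut size x, the volume is V(x) = x(10 − 2x)(8 − 2x) for 0 < x < 4.
V'(x) = 12x^2 − 72x + 80. Setting V'(x) = 0 gives x ≈ 1.4725 (the root in (0, 4)).
V''(x) = 24x − 72 is negative there, so this is the maximum; V ≈ 52.5138.

1.4725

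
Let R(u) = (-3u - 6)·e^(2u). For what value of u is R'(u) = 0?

Differentiating with the product rule gives R'(u) = (-6u - 15)·e^(2u). Since e^(2u) > 0, the only critical point is u = -5/2.
R''(-5/2) has the same sign as -6 < 0, so this is a local maximum.
R(-5/2) = (3/2)·e^(-5) ≈ 0.0101.

-5/2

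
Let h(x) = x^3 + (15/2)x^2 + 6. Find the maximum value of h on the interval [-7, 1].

137/2

The derivative is 3x^2 + 15x, which vanishes at x = -5 and x = 0.
Candidates: h(-7) = 61/2; h(-5) = 137/2; h(0) = 6; h(1) = 29/2.
Hence the absolute maximum is 137/2 at x = -5.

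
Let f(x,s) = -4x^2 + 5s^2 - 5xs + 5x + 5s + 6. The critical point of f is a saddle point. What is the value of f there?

∂f/∂x = -8x - 5s + 5 = 0 and ∂f/∂s = -5x + 10s + 5 = 0, so (x, s) = (5/7, -1/7).
The Hessian has f_{xx} = -8, f_{ss} = 10, f_{xs} = -5, giving D = -105 < 0, so the point is a saddle point.
f(5/7, -1/7) = 52/7.

52/7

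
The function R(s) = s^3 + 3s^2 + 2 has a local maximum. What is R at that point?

R'(s) = 3s^2 + 6s. Setting R'(s) = 0 gives s ∈ {-2, 0}.
Second-derivative test with R''(s) = 6s + 6: R''(-2) = -6 < 0 ⇒ local maximum; R''(0) = 6 > 0 ⇒ local minimum.
So the local maximum value is R(-2) = 6.

6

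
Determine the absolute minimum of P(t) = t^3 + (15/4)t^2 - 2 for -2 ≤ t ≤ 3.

-2

P'(t) = 3t^2 + (15/2)t, whose only zero in [-2, 3] is t = 0.
Candidates: P(-2) = 5,  P(0) = -2,  P(3) = 235/4.
The minimum over the interval is -2, attained at t = 0.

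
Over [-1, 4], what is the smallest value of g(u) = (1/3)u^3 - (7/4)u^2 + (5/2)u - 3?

-91/12

Differentiating, g'(u) = u^2 - (7/2)u + 5/2; which vanishes at u = 1 and u = 5/2.
Candidates: g(-1) = -91/12, g(1) = -23/12, g(5/2) = -119/48, g(4) = 1/3.
So the minimum is g(-1) = -91/12.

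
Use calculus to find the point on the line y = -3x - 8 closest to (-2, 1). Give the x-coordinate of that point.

Minimize D(x)^2 = (x + 2)^2 + (-3x - 9)^2.
d/dx[D^2] = 2(x + 2) + 2·(-3)·(-3x - 9) = 0 ⇒ x = -29/10.
Then y = 7/10 and the distance is √(9/10) ≈ 0.9487.

-29/10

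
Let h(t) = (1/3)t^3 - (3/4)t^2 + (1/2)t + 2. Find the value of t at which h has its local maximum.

1/2

Critical points: h'(t) = t^2 - (3/2)t + 1/2 vanishes at t = 1/2, 1.
Second-derivative test with h''(t) = 2t - 3/2: h''(1/2) = -1/2 < 0 ⇒ local maximum; h''(1) = 1/2 > 0 ⇒ local minimum.
Thus h has its local maximum at t = 1/2, with value 101/48.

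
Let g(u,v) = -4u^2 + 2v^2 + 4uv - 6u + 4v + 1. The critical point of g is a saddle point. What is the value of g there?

19/6

∂g/∂u = -8u + 4v - 6 = 0 and ∂g/∂v = 4u + 4v + 4 = 0, so (u, v) = (-5/6, -1/6).
The Hessian has g_{uu} = -8, g_{vv} = 4, g_{uv} = 4, giving D = -48 < 0, so the point is a saddle point.
g(-5/6, -1/6) = 19/6.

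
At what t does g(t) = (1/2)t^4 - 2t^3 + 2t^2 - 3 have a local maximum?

g'(t) = 2t^3 - 6t^2 + 4t. Setting g'(t) = 0 gives t ∈ {0, 1, 2}.
g''(t) = 6t^2 - 12t + 4. g''(0) = 4 > 0 ⇒ local minimum; g''(1) = -2 < 0 ⇒ local maximum; g''(2) = 4 > 0 ⇒ local minimum.
So the local maximum value is g(1) = -5/2.

1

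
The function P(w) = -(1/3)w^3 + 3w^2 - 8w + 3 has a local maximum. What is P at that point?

-7/3

Critical points: P'(w) = -w^2 + 6w - 8 vanishes at w = 2, 4.
P''(w) = -2w + 6. P''(2) = 2 > 0 ⇒ local minimum; P''(4) = -2 < 0 ⇒ local maximum.
Thus P has its local maximum at w = 4, with value -7/3.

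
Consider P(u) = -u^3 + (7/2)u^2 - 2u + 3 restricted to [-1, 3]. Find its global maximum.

The derivative is -3u^2 + 7u - 2, which vanishes at u = 1/3 and u = 2.
Evaluating at the critical points and endpoints: P(-1) = 19/2,  P(1/3) = 145/54,  P(2) = 5,  P(3) = 3/2.
So the maximum is P(-1) = 19/2.

19/2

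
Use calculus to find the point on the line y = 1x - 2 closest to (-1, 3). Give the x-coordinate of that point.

2

Minimize D(x)^2 = (x + 1)^2 + (x - 5)^2.
d/dx[D^2] = 2(x + 1) + 2·1·(x - 5) = 0 ⇒ x = 2.
Then y = 0 and the distance is √(18) ≈ 4.2426.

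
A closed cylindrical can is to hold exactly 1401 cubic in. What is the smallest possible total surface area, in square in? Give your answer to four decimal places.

With radius r and height h, πr²h = 1401 so h = 1401/(πr²), and S(r) = 2πr² + 2πrh = 2πr² + 2·1401/r.
S'(r) = 4πr − 2·1401/r² = 0 ⇒ r³ = 1401/(2π), so r ≈ 6.0639 and h = 2r ≈ 12.1278.
S''(r) = 4π + 4·1401/r³ > 0, so this is the minimum; S ≈ 693.1171.

693.1171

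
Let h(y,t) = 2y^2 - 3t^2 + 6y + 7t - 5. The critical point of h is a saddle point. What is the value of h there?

-65/12

∂h/∂y = 4y + 6 = 0 and ∂h/∂t = -6t + 7 = 0, so (y, t) = (-3/2, 7/6).
The Hessian has h_{yy} = 4, h_{tt} = -6, h_{yt} = 0, giving D = -24 < 0, so the point is a saddle point.
h(-3/2, 7/6) = -65/12.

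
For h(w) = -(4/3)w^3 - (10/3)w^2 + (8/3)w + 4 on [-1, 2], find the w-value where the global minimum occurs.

h'(w) = -4w^2 - (20/3)w + 8/3, whose only zero in [-1, 2] is w = 1/3.
Candidates: h(-1) = -2/3, h(1/3) = 362/81, h(2) = -44/3.
Hence the absolute minimum is -44/3 at w = 2.

2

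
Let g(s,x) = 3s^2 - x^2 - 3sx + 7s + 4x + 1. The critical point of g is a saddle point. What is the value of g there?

104/21

∂g/∂s = 6s - 3x + 7 = 0 and ∂g/∂x = -3s - 2x + 4 = 0, so (s, x) = (-2/21, 15/7).
The Hessian has g_{ss} = 6, g_{xx} = -2, g_{sx} = -3, giving D = -21 < 0, so the point is a saddle point.
g(-2/21, 15/7) = 104/21.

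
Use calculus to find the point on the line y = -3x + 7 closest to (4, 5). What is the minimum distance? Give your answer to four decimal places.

Minimize D(x)^2 = (x - 4)^2 + (-3x + 2)^2.
d/dx[D^2] = 2(x - 4) + 2·(-3)·(-3x + 2) = 0 ⇒ x = 1.
Then y = 4 and the distance is √(10) ≈ 3.1623.

3.1623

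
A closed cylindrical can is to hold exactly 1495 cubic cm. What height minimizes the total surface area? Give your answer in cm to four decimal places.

With radius r and height h, πr²h = 1495 so h = 1495/(πr²), and S(r) = 2πr² + 2πrh = 2πr² + 2·1495/r.
S'(r) = 4πr − 2·1495/r² = 0 ⇒ r³ = 1495/(2π), so r ≈ 6.1966 and h = 2r ≈ 12.3932.
S''(r) = 4π + 4·1495/r³ > 0, so this is the minimum; S ≈ 723.7835.

12.3932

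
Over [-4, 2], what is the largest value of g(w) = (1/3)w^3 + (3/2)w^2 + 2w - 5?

23/3

Differentiating, g'(w) = w^2 + 3w + 2; which vanishes at w = -2 and w = -1.
Evaluating at the critical points and endpoints: g(-4) = -31/3; g(-2) = -17/3; g(-1) = -35/6; g(2) = 23/3.
Hence the absolute maximum is 23/3 at w = 2.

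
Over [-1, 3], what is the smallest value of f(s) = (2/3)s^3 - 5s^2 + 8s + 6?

f'(s) = 2s^2 - 10s + 8, whose only zero in [-1, 3] is s = 1.
Compare values at every candidate in [-1, 3]: f(-1) = -23/3; f(1) = 29/3; f(3) = 3.
Hence the absolute minimum is -23/3 at s = -1.

-23/3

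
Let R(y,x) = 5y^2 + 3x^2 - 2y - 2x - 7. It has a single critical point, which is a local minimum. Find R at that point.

-113/15

∂R/∂y = 10y - 2 = 0 and ∂R/∂x = 6x - 2 = 0, so (y, x) = (1/5, 1/3).
The Hessian has R_{yy} = 10, R_{xx} = 6, R_{yx} = 0, giving D = 60 > 0 with R_{yy} > 0, so the point is a local minimum.
R(1/5, 1/3) = -113/15.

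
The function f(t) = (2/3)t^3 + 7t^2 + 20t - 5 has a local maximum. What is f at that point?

-40/3

Critical points: f'(t) = 2t^2 + 14t + 20 vanishes at t = -5, -2.
Since f''(t) = 4t + 14, we get f''(-5) = -6 < 0 ⇒ local maximum; f''(-2) = 6 > 0 ⇒ local minimum.
Thus f has its local maximum at t = -5, with value -40/3.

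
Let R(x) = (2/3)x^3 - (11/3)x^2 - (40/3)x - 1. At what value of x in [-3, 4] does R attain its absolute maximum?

Differentiating, R'(x) = 2x^2 - (22/3)x - 40/3; whose only zero in [-3, 4] is x = -4/3.
Evaluating at the critical points and endpoints: R(-3) = -12; R(-4/3) = 703/81; R(4) = -211/3.
So the maximum is R(-4/3) = 703/81.

-4/3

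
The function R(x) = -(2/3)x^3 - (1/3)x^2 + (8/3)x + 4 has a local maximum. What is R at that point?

R'(x) = -2x^2 - (2/3)x + 8/3. Setting R'(x) = 0 gives x ∈ {-4/3, 1}.
R''(x) = -4x - 2/3. R''(-4/3) = 14/3 > 0 ⇒ local minimum; R''(1) = -14/3 < 0 ⇒ local maximum.
Thus R has its local maximum at x = 1, with value 17/3.

17/3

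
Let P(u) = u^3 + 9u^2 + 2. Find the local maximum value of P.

110

P'(u) = 3u^2 + 18u = 0 at u = -6, 0.
P''(u) = 6u + 18. P''(-6) = -18 < 0 ⇒ local maximum; P''(0) = 18 > 0 ⇒ local minimum.
Thus P has its local maximum at u = -6, with value 110.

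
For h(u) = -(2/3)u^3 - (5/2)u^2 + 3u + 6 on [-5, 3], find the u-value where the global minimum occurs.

The derivative is -2u^2 - 5u + 3, which vanishes at u = -3 and u = 1/2.
Compare values at every candidate in [-5, 3]: h(-5) = 71/6, h(-3) = -15/2, h(1/2) = 163/24, h(3) = -51/2.
So the minimum is h(3) = -51/2.

3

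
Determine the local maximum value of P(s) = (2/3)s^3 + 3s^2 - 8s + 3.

P'(s) = 2s^2 + 6s - 8 = 0 at s = -4, 1.
Second-derivative test with P''(s) = 4s + 6: P''(-4) = -10 < 0 ⇒ local maximum; P''(1) = 10 > 0 ⇒ local minimum.
Thus P has its local maximum at s = -4, with value 121/3.

121/3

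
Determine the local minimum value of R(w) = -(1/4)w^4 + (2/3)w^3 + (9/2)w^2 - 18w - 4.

-62/3

R'(w) = -w^3 + 2w^2 + 9w - 18 = 0 at w = -3, 2, 3.
Since R''(w) = -3w^2 + 4w + 9, we get R''(-3) = -30 < 0 ⇒ local maximum; R''(2) = 5 > 0 ⇒ local minimum; R''(3) = -6 < 0 ⇒ local maximum.
So the local minimum value is R(2) = -62/3.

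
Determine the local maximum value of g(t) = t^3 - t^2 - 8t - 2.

g'(t) = 3t^2 - 2t - 8. Setting g'(t) = 0 gives t ∈ {-4/3, 2}.
Since g''(t) = 6t - 2, we get g''(-4/3) = -10 < 0 ⇒ local maximum; g''(2) = 10 > 0 ⇒ local minimum.
Thus g has its local maximum at t = -4/3, with value 122/27.

122/27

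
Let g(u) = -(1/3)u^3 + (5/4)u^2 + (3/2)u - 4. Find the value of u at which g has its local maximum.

3

Critical points: g'(u) = -u^2 + (5/2)u + 3/2 vanishes at u = -1/2, 3.
Second-derivative test with g''(u) = -2u + 5/2: g''(-1/2) = 7/2 > 0 ⇒ local minimum; g''(3) = -7/2 < 0 ⇒ local maximum.
The local maximum is g(3) = 11/4.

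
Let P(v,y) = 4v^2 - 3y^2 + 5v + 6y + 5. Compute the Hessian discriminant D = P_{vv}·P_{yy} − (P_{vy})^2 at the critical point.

-48

∂P/∂v = 8v + 5 = 0 and ∂P/∂y = -6y + 6 = 0, so (v, y) = (-5/8, 1).
The Hessian has P_{vv} = 8, P_{yy} = -6, P_{vy} = 0, giving D = -48 < 0, so the point is a saddle point.
D = (8)·(-6) − (0)^2 = -48.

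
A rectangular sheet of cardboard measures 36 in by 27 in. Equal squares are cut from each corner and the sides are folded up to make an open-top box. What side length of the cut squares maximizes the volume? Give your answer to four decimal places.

5.0917

With cut size x, the volume is V(x) = x(36 − 2x)(27 − 2x) for 0 < x < 13.5.
V'(x) = 12x^2 − 252x + 972. Setting V'(x) = 0 gives x ≈ 5.0917 (the root in (0, 13.5)).
V''(x) = 24x − 252 is negative there, so this is the maximum; V ≈ 2210.5485.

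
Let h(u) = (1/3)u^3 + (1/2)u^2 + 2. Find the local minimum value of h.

2

h'(u) = u^2 + u = 0 at u = -1, 0.
Second-derivative test with h''(u) = 2u + 1: h''(-1) = -1 < 0 ⇒ local maximum; h''(0) = 1 > 0 ⇒ local minimum.
So the local minimum value is h(0) = 2.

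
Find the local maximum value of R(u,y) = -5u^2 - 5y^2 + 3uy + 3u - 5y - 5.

∂R/∂u = -10u + 3y + 3 = 0 and ∂R/∂y = 3u - 10y - 5 = 0, so (u, y) = (15/91, -41/91).
The Hessian has R_{uu} = -10, R_{yy} = -10, R_{uy} = 3, giving D = 91 > 0 with R_{uu} < 0, so the point is a local maximum.
R(15/91, -41/91) = -330/91.

-330/91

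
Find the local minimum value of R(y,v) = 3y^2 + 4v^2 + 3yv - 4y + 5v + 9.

∂R/∂y = 6y + 3v - 4 = 0 and ∂R/∂v = 3y + 8v + 5 = 0, so (y, v) = (47/39, -14/13).
The Hessian has R_{yy} = 6, R_{vv} = 8, R_{yv} = 3, giving D = 39 > 0 with R_{yy} > 0, so the point is a local minimum.
R(47/39, -14/13) = 152/39.

152/39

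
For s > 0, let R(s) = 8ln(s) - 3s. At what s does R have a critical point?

R'(s) = 8/s − 3 = 0 gives s = 8/3.
R''(s) = -8/s², which is negative for s > 0, so this is a local maximum.
R(8/3) = 8·ln(8/3) - 8 ≈ -0.1534.

8/3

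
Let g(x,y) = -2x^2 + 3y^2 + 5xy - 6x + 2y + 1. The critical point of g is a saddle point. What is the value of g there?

209/49

∂g/∂x = -4x + 5y - 6 = 0 and ∂g/∂y = 5x + 6y + 2 = 0, so (x, y) = (-46/49, 22/49).
The Hessian has g_{xx} = -4, g_{yy} = 6, g_{xy} = 5, giving D = -49 < 0, so the point is a saddle point.
g(-46/49, 22/49) = 209/49.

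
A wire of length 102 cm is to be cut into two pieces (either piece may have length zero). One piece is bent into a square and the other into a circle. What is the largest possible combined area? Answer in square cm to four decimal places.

827.9240

Let x be the length used for the square. Square side x/4; circle radius (102−x)/(2π).
A(x) = (x/4)² + π·((102−x)/(2π))² = x²/16 + (102−x)²/(4π) for 0 ≤ x ≤ 102. A'(x) = x/8 − (102−x)/(2π) = 0 gives x = 4·102/(π+4) ≈ 57.1301.
A'' > 0, so the interior critical point is a minimum; the maximum is at an endpoint. A(0) = 827.9240 and A(102) = 650.2500, so the largest area is 827.9240.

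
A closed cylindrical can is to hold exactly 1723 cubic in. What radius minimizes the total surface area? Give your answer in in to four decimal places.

6.4968

With radius r and height h, πr²h = 1723 so h = 1723/(πr²), and S(r) = 2πr² + 2πrh = 2πr² + 2·1723/r.
S'(r) = 4πr − 2·1723/r² = 0 ⇒ r³ = 1723/(2π), so r ≈ 6.4968 and h = 2r ≈ 12.9937.
S''(r) = 4π + 4·1723/r³ > 0, so this is the minimum; S ≈ 795.6182.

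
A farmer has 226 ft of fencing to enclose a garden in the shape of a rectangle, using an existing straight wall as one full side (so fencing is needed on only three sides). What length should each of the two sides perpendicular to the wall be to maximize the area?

Let the sides perpendicular to the wall have length x and the parallel side y, so 2x + y = 226 and the area is A = xy = x(226 − 2x).
A'(x) = 226 − 4x = 0 gives x = 113/2, and A''(x) = −4 < 0 confirms a maximum.
Then y = 226 − 2·113/2 = 113 and A = 12769/2.

113/2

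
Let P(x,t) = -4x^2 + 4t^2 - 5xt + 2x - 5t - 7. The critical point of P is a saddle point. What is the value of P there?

∂P/∂x = -8x - 5t + 2 = 0 and ∂P/∂t = -5x + 8t - 5 = 0, so (x, t) = (-9/89, 50/89).
The Hessian has P_{xx} = -8, P_{tt} = 8, P_{xt} = -5, giving D = -89 < 0, so the point is a saddle point.
P(-9/89, 50/89) = -757/89.

-757/89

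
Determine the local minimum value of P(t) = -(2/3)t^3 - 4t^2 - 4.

-76/3

Critical points: P'(t) = -2t^2 - 8t vanishes at t = -4, 0.
P''(t) = -4t - 8. P''(-4) = 8 > 0 ⇒ local minimum; P''(0) = -8 < 0 ⇒ local maximum.
The local minimum is P(-4) = -76/3.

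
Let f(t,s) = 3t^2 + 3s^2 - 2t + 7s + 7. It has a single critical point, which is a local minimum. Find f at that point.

31/12

∂f/∂t = 6t - 2 = 0 and ∂f/∂s = 6s + 7 = 0, so (t, s) = (1/3, -7/6).
The Hessian has f_{tt} = 6, f_{ss} = 6, f_{ts} = 0, giving D = 36 > 0 with f_{tt} > 0, so the point is a local minimum.
f(1/3, -7/6) = 31/12.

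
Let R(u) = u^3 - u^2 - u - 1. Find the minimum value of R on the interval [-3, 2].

Differentiating, R'(u) = 3u^2 - 2u - 1; which vanishes at u = -1/3 and u = 1.
Evaluating at the critical points and endpoints: R(-3) = -34; R(-1/3) = -22/27; R(1) = -2; R(2) = 1.
So the minimum is R(-3) = -34.

-34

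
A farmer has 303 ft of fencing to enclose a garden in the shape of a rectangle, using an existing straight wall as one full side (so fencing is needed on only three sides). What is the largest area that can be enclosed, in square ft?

91809/8

Let the sides perpendicular to the wall have length x and the parallel side y, so 2x + y = 303 and the area is A = xy = x(303 − 2x).
A'(x) = 303 − 4x = 0 gives x = 303/4, and A''(x) = −4 < 0 confirms a maximum.
Then y = 303 − 2·303/4 = 303/2 and A = 91809/8.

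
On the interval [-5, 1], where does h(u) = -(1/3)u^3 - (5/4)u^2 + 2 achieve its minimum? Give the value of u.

-5/2

The derivative is -u^2 - (5/2)u, which vanishes at u = -5/2 and u = 0.
Candidates: h(-5) = 149/12; h(-5/2) = -29/48; h(0) = 2; h(1) = 5/12.
Hence the absolute minimum is -29/48 at u = -5/2.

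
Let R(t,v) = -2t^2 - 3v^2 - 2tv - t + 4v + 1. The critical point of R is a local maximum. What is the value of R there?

63/20

∂R/∂t = -4t - 2v - 1 = 0 and ∂R/∂v = -2t - 6v + 4 = 0, so (t, v) = (-7/10, 9/10).
The Hessian has R_{tt} = -4, R_{vv} = -6, R_{tv} = -2, giving D = 20 > 0 with R_{tt} < 0, so the point is a local maximum.
R(-7/10, 9/10) = 63/20.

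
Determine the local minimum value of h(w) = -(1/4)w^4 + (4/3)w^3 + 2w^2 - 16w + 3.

h'(w) = -w^3 + 4w^2 + 4w - 16 = 0 at w = -2, 2, 4.
h''(w) = -3w^2 + 8w + 4. h''(-2) = -24 < 0 ⇒ local maximum; h''(2) = 8 > 0 ⇒ local minimum; h''(4) = -12 < 0 ⇒ local maximum.
So the local minimum value is h(2) = -43/3.

-43/3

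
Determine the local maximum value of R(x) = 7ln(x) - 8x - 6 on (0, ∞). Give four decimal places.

-13.9347

R'(x) = 7/x − 8 = 0 gives x = 7/8.
R''(x) = -7/x², which is negative for x > 0, so this is a local maximum.
R(7/8) = 7·ln(7/8) - 7 - 6 ≈ -13.9347.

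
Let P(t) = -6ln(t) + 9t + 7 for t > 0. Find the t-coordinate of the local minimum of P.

2/3

P'(t) = -6/t + 9 = 0 gives t = 2/3.
P''(t) = 6/t², which is positive for t > 0, so this is a local minimum.
P(2/3) = -6·ln(2/3) + 6 + 7 ≈ 15.4328.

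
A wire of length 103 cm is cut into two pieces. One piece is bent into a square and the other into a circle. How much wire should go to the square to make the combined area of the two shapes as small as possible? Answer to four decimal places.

57.6902

Let x be the length used for the square. Square side x/4; circle radius (103−x)/(2π).
A(x) = (x/4)² + π·((103−x)/(2π))² = x²/16 + (103−x)²/(4π) for 0 ≤ x ≤ 103. A'(x) = x/8 − (103−x)/(2π) = 0 gives x = 4·103/(π+4) ≈ 57.6902.
A'' = 1/8 + 1/(2π) > 0, so this gives the minimum combined area; x ≈ 57.6902 cm to the square.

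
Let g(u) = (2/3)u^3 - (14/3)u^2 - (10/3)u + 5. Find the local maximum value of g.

g'(u) = 2u^2 - (28/3)u - 10/3. Setting g'(u) = 0 gives u ∈ {-1/3, 5}.
Since g''(u) = 4u - 28/3, we get g''(-1/3) = -32/3 < 0 ⇒ local maximum; g''(5) = 32/3 > 0 ⇒ local minimum.
The local maximum is g(-1/3) = 451/81.

451/81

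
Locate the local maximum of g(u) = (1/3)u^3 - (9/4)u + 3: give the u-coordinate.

-3/2

g'(u) = u^2 - 9/4 = 0 at u = -3/2, 3/2.
Second-derivative test with g''(u) = 2u: g''(-3/2) = -3 < 0 ⇒ local maximum; g''(3/2) = 3 > 0 ⇒ local minimum.
The local maximum is g(-3/2) = 21/4.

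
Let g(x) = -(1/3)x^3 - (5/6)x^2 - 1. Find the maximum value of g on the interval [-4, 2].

The derivative is -x^2 - (5/3)x, which vanishes at x = -5/3 and x = 0.
Evaluating at the critical points and endpoints: g(-4) = 7,  g(-5/3) = -287/162,  g(0) = -1,  g(2) = -7.
Hence the absolute maximum is 7 at x = -4.

7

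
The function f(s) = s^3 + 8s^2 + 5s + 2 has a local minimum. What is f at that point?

f'(s) = 3s^2 + 16s + 5. Setting f'(s) = 0 gives s ∈ {-5, -1/3}.
f''(s) = 6s + 16. f''(-5) = -14 < 0 ⇒ local maximum; f''(-1/3) = 14 > 0 ⇒ local minimum.
The local minimum is f(-1/3) = 32/27.

32/27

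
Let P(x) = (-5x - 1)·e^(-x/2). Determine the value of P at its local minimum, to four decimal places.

-4.0657

By the product rule, P'(x) = ((5/2)x - 9/2)·e^(-x/2). Since e^(-x/2) > 0, the only critical point is x = 9/5.
P''(9/5) has the same sign as 5/2 > 0, so this is a local minimum.
P(9/5) = (-10)·e^(-9/10) ≈ -4.0657.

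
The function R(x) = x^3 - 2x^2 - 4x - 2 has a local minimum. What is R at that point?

R'(x) = 3x^2 - 4x - 4 = 0 at x = -2/3, 2.
R''(x) = 6x - 4. R''(-2/3) = -8 < 0 ⇒ local maximum; R''(2) = 8 > 0 ⇒ local minimum.
So the local minimum value is R(2) = -10.

-10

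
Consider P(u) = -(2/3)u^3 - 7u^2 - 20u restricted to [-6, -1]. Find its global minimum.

P'(u) = -2u^2 - 14u - 20, which vanishes at u = -5 and u = -2.
Evaluating at the critical points and endpoints: P(-6) = 12; P(-5) = 25/3; P(-2) = 52/3; P(-1) = 41/3.
So the minimum is P(-5) = 25/3.

25/3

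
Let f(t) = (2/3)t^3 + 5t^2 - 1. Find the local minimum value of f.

f'(t) = 2t^2 + 10t = 0 at t = -5, 0.
f''(t) = 4t + 10. f''(-5) = -10 < 0 ⇒ local maximum; f''(0) = 10 > 0 ⇒ local minimum.
Thus f has its local minimum at t = 0, with value -1.

-1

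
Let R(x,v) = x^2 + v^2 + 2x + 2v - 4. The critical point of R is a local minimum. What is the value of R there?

∂R/∂x = 2x + 2 = 0 and ∂R/∂v = 2v + 2 = 0, so (x, v) = (-1, -1).
The Hessian has R_{xx} = 2, R_{vv} = 2, R_{xv} = 0, giving D = 4 > 0 with R_{xx} > 0, so the point is a local minimum.
R(-1, -1) = -6.

-6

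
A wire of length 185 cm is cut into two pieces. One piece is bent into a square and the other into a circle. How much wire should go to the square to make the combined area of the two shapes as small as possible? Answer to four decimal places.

103.6183

Let x be the length used for the square. Square side x/4; circle radius (185−x)/(2π).
A(x) = (x/4)² + π·((185−x)/(2π))² = x²/16 + (185−x)²/(4π) for 0 ≤ x ≤ 185. A'(x) = x/8 − (185−x)/(2π) = 0 gives x = 4·185/(π+4) ≈ 103.6183.
A'' = 1/8 + 1/(2π) > 0, so this gives the minimum combined area; x ≈ 103.6183 cm to the square.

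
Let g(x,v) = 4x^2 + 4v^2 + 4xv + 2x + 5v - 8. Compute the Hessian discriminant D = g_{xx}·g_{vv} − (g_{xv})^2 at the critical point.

∂g/∂x = 8x + 4v + 2 = 0 and ∂g/∂v = 4x + 8v + 5 = 0, so (x, v) = (1/12, -2/3).
The Hessian has g_{xx} = 8, g_{vv} = 8, g_{xv} = 4, giving D = 48 > 0 with g_{xx} > 0, so the point is a local minimum.
D = (8)·(8) − (4)^2 = 48.

48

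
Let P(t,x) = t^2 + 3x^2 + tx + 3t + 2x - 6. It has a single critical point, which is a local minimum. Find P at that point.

∂P/∂t = 2t + x + 3 = 0 and ∂P/∂x = t + 6x + 2 = 0, so (t, x) = (-16/11, -1/11).
The Hessian has P_{tt} = 2, P_{xx} = 6, P_{tx} = 1, giving D = 11 > 0 with P_{tt} > 0, so the point is a local minimum.
P(-16/11, -1/11) = -91/11.

-91/11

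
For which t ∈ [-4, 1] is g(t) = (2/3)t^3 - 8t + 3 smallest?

-4

Differentiating, g'(t) = 2t^2 - 8; whose only zero in [-4, 1] is t = -2.
Evaluating at the critical points and endpoints: g(-4) = -23/3,  g(-2) = 41/3,  g(1) = -13/3.
Hence the absolute minimum is -23/3 at t = -4.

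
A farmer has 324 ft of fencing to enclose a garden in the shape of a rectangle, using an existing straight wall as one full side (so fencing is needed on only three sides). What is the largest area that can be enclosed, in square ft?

Let the sides perpendicular to the wall have length x and the parallel side y, so 2x + y = 324 and the area is A = xy = x(324 − 2x).
A'(x) = 324 − 4x = 0 gives x = 81, and A''(x) = −4 < 0 confirms a maximum.
Then y = 324 − 2·81 = 162 and A = 13122.

13122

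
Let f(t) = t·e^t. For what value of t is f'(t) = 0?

Differentiating with the product rule gives f'(t) = (t + 1)·e^t. Since e^t > 0, the only critical point is t = -1.
f''(-1) has the same sign as 1 > 0, so this is a local minimum.
f(-1) = (-1)·e^(-1) ≈ -0.3679.

-1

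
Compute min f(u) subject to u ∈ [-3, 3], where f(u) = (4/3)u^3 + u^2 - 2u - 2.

The derivative is 4u^2 + 2u - 2, which vanishes at u = -1 and u = 1/2.
Compare values at every candidate in [-3, 3]: f(-3) = -23, f(-1) = -1/3, f(1/2) = -31/12, f(3) = 37.
So the minimum is f(-3) = -23.

-23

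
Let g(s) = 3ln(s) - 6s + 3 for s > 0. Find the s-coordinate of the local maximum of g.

g'(s) = 3/s − 6 = 0 gives s = 1/2.
g''(s) = -3/s², which is negative for s > 0, so this is a local maximum.
g(1/2) = 3·ln(1/2) - 3 + 3 ≈ -2.0794.

1/2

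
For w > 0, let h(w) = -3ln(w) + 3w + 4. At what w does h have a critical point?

h'(w) = -3/w + 3 = 0 gives w = 1.
h''(w) = 3/w², which is positive for w > 0, so this is a local minimum.
h(1) = -3·ln(1) + 3 + 4 ≈ 7.0000.

1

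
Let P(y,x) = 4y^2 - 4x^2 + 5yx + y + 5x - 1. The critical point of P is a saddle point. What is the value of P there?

-18/89

∂P/∂y = 8y + 5x + 1 = 0 and ∂P/∂x = 5y - 8x + 5 = 0, so (y, x) = (-33/89, 35/89).
The Hessian has P_{yy} = 8, P_{xx} = -8, P_{yx} = 5, giving D = -89 < 0, so the point is a saddle point.
P(-33/89, 35/89) = -18/89.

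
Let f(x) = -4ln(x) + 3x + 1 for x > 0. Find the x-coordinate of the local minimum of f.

4/3

f'(x) = -4/x + 3 = 0 gives x = 4/3.
f''(x) = 4/x², which is positive for x > 0, so this is a local minimum.
f(4/3) = -4·ln(4/3) + 4 + 1 ≈ 3.8493.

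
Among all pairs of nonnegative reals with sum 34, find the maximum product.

With x + y = 34, the product is P(x) = x(34 − x).
P'(x) = 34 − 2x = 0 gives x = 17; P'' = −2 < 0, so this is the maximum.
P = 17·17 = 289.

289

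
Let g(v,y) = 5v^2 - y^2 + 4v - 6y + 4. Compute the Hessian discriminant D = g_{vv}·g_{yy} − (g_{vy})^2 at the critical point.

∂g/∂v = 10v + 4 = 0 and ∂g/∂y = -2y - 6 = 0, so (v, y) = (-2/5, -3).
The Hessian has g_{vv} = 10, g_{yy} = -2, g_{vy} = 0, giving D = -20 < 0, so the point is a saddle point.
D = (10)·(-2) − (0)^2 = -20.

-20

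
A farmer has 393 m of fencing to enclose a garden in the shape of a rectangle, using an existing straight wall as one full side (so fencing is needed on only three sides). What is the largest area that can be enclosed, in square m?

Let the sides perpendicular to the wall have length x and the parallel side y, so 2x + y = 393 and the area is A = xy = x(393 − 2x).
A'(x) = 393 − 4x = 0 gives x = 393/4, and A''(x) = −4 < 0 confirms a maximum.
Then y = 393 − 2·393/4 = 393/2 and A = 154449/8.

154449/8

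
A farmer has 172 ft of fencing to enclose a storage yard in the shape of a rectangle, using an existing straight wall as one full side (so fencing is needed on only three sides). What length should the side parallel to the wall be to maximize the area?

Let the sides perpendicular to the wall have length x and the parallel side y, so 2x + y = 172 and the area is A = xy = x(172 − 2x).
A'(x) = 172 − 4x = 0 gives x = 43, and A''(x) = −4 < 0 confirms a maximum.
Then y = 172 − 2·43 = 86 and A = 3698.

86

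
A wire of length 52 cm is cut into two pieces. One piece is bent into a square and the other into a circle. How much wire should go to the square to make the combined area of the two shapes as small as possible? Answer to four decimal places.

29.1252

Let x be the length used for the square. Square side x/4; circle radius (52−x)/(2π).
A(x) = (x/4)² + π·((52−x)/(2π))² = x²/16 + (52−x)²/(4π) for 0 ≤ x ≤ 52. A'(x) = x/8 − (52−x)/(2π) = 0 gives x = 4·52/(π+4) ≈ 29.1252.
A'' = 1/8 + 1/(2π) > 0, so this gives the minimum combined area; x ≈ 29.1252 cm to the square.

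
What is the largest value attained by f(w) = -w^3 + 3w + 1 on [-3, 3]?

19

The derivative is -3w^2 + 3, which vanishes at w = -1 and w = 1.
Candidates: f(-3) = 19,  f(-1) = -1,  f(1) = 3,  f(3) = -17.
The maximum over the interval is 19, attained at w = -3.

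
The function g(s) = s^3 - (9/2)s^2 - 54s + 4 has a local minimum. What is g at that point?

-266

Critical points: g'(s) = 3s^2 - 9s - 54 vanishes at s = -3, 6.
Since g''(s) = 6s - 9, we get g''(-3) = -27 < 0 ⇒ local maximum; g''(6) = 27 > 0 ⇒ local minimum.
So the local minimum value is g(6) = -266.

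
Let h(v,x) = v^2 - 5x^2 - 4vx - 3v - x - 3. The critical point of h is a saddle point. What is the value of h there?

-35/9

∂h/∂v = 2v - 4x - 3 = 0 and ∂h/∂x = -4v - 10x - 1 = 0, so (v, x) = (13/18, -7/18).
The Hessian has h_{vv} = 2, h_{xx} = -10, h_{vx} = -4, giving D = -36 < 0, so the point is a saddle point.
h(13/18, -7/18) = -35/9.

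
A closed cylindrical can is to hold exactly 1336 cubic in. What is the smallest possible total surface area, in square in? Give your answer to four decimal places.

671.5095

With radius r and height h, πr²h = 1336 so h = 1336/(πr²), and S(r) = 2πr² + 2πrh = 2πr² + 2·1336/r.
S'(r) = 4πr − 2·1336/r² = 0 ⇒ r³ = 1336/(2π), so r ≈ 5.9686 and h = 2r ≈ 11.9373.
S''(r) = 4π + 4·1336/r³ > 0, so this is the minimum; S ≈ 671.5095.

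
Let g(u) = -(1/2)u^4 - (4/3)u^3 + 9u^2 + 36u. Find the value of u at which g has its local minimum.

g'(u) = -2u^3 - 4u^2 + 18u + 36 = 0 at u = -3, -2, 3.
Since g''(u) = -6u^2 - 8u + 18, we get g''(-3) = -12 < 0 ⇒ local maximum; g''(-2) = 10 > 0 ⇒ local minimum; g''(3) = -60 < 0 ⇒ local maximum.
So the local minimum value is g(-2) = -100/3.

-2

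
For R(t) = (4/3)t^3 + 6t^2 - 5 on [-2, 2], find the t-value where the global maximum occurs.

2

R'(t) = 4t^2 + 12t, whose only zero in [-2, 2] is t = 0.
Candidates: R(-2) = 25/3, R(0) = -5, R(2) = 89/3.
Hence the absolute maximum is 89/3 at t = 2.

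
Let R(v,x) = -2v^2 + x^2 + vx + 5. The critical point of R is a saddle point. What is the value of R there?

5

∂R/∂v = -4v + x = 0 and ∂R/∂x = v + 2x = 0, so (v, x) = (0, 0).
The Hessian has R_{vv} = -4, R_{xx} = 2, R_{vx} = 1, giving D = -9 < 0, so the point is a saddle point.
R(0, 0) = 5.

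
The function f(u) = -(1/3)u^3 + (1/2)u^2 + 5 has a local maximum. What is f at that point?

Critical points: f'(u) = -u^2 + u vanishes at u = 0, 1.
Since f''(u) = -2u + 1, we get f''(0) = 1 > 0 ⇒ local minimum; f''(1) = -1 < 0 ⇒ local maximum.
So the local maximum value is f(1) = 31/6.

31/6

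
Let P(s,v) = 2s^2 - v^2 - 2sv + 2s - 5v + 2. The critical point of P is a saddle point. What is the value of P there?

25/6

∂P/∂s = 4s - 2v + 2 = 0 and ∂P/∂v = -2s - 2v - 5 = 0, so (s, v) = (-7/6, -4/3).
The Hessian has P_{ss} = 4, P_{vv} = -2, P_{sv} = -2, giving D = -12 < 0, so the point is a saddle point.
P(-7/6, -4/3) = 25/6.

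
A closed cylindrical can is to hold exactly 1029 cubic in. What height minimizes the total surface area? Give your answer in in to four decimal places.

With radius r and height h, πr²h = 1029 so h = 1029/(πr²), and S(r) = 2πr² + 2πrh = 2πr² + 2·1029/r.
S'(r) = 4πr − 2·1029/r² = 0 ⇒ r³ = 1029/(2π), so r ≈ 5.4711 and h = 2r ≈ 10.9423.
S''(r) = 4π + 4·1029/r³ > 0, so this is the minimum; S ≈ 564.2325.

10.9423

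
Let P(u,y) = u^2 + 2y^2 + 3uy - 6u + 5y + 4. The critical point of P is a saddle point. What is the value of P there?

191

∂P/∂u = 2u + 3y - 6 = 0 and ∂P/∂y = 3u + 4y + 5 = 0, so (u, y) = (-39, 28).
The Hessian has P_{uu} = 2, P_{yy} = 4, P_{uy} = 3, giving D = -1 < 0, so the point is a saddle point.
P(-39, 28) = 191.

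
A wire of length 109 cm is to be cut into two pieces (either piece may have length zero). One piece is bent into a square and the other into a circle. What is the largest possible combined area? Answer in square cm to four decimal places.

945.4599

Let x be the length used for the square. Square side x/4; circle radius (109−x)/(2π).
A(x) = (x/4)² + π·((109−x)/(2π))² = x²/16 + (109−x)²/(4π) for 0 ≤ x ≤ 109. A'(x) = x/8 − (109−x)/(2π) = 0 gives x = 4·109/(π+4) ≈ 61.0508.
A'' > 0, so the interior critical point is a minimum; the maximum is at an endpoint. A(0) = 945.4599 and A(109) = 742.5625, so the largest area is 945.4599.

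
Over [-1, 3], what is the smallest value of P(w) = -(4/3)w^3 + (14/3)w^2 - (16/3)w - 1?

-11

Differentiating, P'(w) = -4w^2 + (28/3)w - 16/3; which vanishes at w = 1 and w = 4/3.
Candidates: P(-1) = 31/3; P(1) = -3; P(4/3) = -241/81; P(3) = -11.
Hence the absolute minimum is -11 at w = 3.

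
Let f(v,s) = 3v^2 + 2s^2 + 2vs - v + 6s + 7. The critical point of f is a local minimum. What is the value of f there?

∂f/∂v = 6v + 2s - 1 = 0 and ∂f/∂s = 2v + 4s + 6 = 0, so (v, s) = (4/5, -19/10).
The Hessian has f_{vv} = 6, f_{ss} = 4, f_{vs} = 2, giving D = 20 > 0 with f_{vv} > 0, so the point is a local minimum.
f(4/5, -19/10) = 9/10.

9/10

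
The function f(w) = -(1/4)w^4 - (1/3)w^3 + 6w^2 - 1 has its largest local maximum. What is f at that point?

157/3

f'(w) = -w^3 - w^2 + 12w. Setting f'(w) = 0 gives w ∈ {-4, 0, 3}.
Since f''(w) = -3w^2 - 2w + 12, we get f''(-4) = -28 < 0 ⇒ local maximum; f''(0) = 12 > 0 ⇒ local minimum; f''(3) = -21 < 0 ⇒ local maximum.
So the largest local maximum value is f(-4) = 157/3.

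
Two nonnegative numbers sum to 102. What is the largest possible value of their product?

2601

With x + y = 102, the product is P(x) = x(102 − x).
P'(x) = 102 − 2x = 0 gives x = 51; P'' = −2 < 0, so this is the maximum.
P = 51·51 = 2601.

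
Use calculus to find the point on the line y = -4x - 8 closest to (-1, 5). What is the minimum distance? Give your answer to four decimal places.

Minimize D(x)^2 = (x + 1)^2 + (-4x - 13)^2.
d/dx[D^2] = 2(x + 1) + 2·(-4)·(-4x - 13) = 0 ⇒ x = -53/17.
Then y = 76/17 and the distance is √(81/17) ≈ 2.1828.

2.1828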